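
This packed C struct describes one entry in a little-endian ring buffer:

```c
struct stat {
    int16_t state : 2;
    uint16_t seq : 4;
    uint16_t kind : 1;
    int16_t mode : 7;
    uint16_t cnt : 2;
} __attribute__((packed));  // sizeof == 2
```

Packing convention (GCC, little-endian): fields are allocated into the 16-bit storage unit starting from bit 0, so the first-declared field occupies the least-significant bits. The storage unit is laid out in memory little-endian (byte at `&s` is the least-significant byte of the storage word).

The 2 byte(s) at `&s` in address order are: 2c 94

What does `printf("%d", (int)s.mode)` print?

[0]=0x2c [1]=0x94 (little-endian) → word 0x942c
state:2 @ bit 0 → (0x942c>>0)&0x3 = 0x0
seq:4 @ bit 2 → (0x942c>>2)&0xf = 0xb
kind:1 @ bit 6 → (0x942c>>6)&0x1 = 0x0
mode:7 @ bit 7 → (0x942c>>7)&0x7f = 0x28  ←
cnt:2 @ bit 14 → (0x942c>>14)&0x3 = 0x2
mode signed 7b, MSB=0: value = 40

40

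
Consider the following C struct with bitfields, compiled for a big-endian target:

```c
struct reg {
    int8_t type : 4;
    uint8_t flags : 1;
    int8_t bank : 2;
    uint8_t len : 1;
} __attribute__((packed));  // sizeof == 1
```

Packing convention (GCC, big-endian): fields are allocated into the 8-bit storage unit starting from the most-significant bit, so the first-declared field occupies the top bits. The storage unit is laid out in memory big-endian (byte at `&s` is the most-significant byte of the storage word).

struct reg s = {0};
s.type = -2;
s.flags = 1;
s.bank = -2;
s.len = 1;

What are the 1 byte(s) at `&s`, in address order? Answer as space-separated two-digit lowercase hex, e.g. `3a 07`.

ed

type (4b) val=-2 bits=0xe at bit 4: 0xe0
flags (1b) val=1 bits=0x1 at bit 3: 0xe8
bank (2b) val=-2 bits=0x2 at bit 1: 0xec
len (1b) val=1 bits=0x1 at bit 0: 0xed
word = 0xed → big-endian bytes:
  [0]=0xed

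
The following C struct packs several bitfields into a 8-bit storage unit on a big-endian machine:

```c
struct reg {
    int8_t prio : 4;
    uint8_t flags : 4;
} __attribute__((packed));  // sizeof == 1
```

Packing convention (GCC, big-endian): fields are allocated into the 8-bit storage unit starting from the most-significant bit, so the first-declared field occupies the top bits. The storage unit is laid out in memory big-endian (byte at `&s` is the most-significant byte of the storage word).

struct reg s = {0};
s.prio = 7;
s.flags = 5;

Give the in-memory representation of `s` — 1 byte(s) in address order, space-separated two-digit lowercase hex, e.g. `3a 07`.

prio (4b) val=7 bits=0x7 at bit 4: 0x70
flags (4b) val=5 bits=0x5 at bit 0: 0x75
word = 0x75 → big-endian bytes:
  [0]=0x75

75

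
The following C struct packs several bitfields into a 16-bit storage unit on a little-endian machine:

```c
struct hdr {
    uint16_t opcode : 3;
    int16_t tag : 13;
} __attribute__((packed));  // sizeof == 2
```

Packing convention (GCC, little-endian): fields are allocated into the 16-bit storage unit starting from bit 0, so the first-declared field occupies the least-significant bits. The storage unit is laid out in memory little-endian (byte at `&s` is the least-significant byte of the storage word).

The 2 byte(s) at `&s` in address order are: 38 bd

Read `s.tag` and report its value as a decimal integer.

[0]=0x38 [1]=0xbd (little-endian) → word 0xbd38
opcode:3 @ bit 0 → (0xbd38>>0)&0x7 = 0x0
tag:13 @ bit 3 → (0xbd38>>3)&0x1fff = 0x17a7  ←
tag signed 13b, MSB=1: 6055 - 8192 = -2137

-2137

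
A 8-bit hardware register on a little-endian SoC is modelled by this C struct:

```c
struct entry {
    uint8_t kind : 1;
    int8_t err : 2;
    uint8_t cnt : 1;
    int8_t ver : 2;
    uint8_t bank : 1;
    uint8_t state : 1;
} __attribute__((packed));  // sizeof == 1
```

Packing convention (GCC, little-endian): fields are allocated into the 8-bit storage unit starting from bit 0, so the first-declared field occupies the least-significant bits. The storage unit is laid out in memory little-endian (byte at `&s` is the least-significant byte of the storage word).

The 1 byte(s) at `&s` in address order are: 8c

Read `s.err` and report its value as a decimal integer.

-2

[0]=0x8c (little-endian) → word 0x8c
kind [0+:1] = (word>>0) & 0x1 = 0
err [1+:2] = (word>>1) & 0x3 = 2  ←
cnt [3+:1] = (word>>3) & 0x1 = 1
ver [4+:2] = (word>>4) & 0x3 = 0
bank [6+:1] = (word>>6) & 0x1 = 0
state [7+:1] = (word>>7) & 0x1 = 1
err signed 2b, MSB=1: 2 - 4 = -2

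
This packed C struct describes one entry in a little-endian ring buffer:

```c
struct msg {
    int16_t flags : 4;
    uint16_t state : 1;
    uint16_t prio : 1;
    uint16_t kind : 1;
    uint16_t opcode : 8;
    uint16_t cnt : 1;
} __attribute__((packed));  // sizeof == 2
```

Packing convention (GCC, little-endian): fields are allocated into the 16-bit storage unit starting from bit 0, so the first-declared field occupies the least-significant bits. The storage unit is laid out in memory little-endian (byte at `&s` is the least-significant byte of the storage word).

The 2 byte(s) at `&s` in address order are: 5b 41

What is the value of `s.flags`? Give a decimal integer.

[0]=0x5b [1]=0x41 (little-endian) → word 0x415b
flags:4 @ bit 0 → (0x415b>>0)&0xf = 0xb  ←
state:1 @ bit 4 → (0x415b>>4)&0x1 = 0x1
prio:1 @ bit 5 → (0x415b>>5)&0x1 = 0x0
kind:1 @ bit 6 → (0x415b>>6)&0x1 = 0x1
opcode:8 @ bit 7 → (0x415b>>7)&0xff = 0x82
cnt:1 @ bit 15 → (0x415b>>15)&0x1 = 0x0
flags signed 4b, MSB=1: 11 - 16 = -5

-5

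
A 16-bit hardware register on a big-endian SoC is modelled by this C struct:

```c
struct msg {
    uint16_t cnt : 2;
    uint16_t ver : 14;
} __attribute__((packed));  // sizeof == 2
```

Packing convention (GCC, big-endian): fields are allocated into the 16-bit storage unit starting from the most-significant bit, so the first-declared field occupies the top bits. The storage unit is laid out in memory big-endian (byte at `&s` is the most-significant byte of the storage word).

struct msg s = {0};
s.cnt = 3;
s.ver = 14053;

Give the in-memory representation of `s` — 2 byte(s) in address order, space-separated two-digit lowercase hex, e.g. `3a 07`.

f6 e5

cnt:2 = 3 → 0x3 << 14 → word 0xc000
ver:14 = 14053 → 0x36e5 << 0 → word 0xf6e5
word = 0xf6e5 → big-endian bytes:
  [0]=0xf6  [1]=0xe5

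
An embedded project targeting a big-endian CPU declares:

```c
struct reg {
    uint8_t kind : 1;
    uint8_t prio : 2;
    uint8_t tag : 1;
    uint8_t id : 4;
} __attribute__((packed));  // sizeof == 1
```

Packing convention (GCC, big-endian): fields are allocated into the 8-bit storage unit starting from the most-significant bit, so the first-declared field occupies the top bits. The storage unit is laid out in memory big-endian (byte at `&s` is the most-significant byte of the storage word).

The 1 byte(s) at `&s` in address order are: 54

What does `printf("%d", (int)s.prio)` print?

2

[0]=0x54 (big-endian) → word 0x54
kind:1 @ bit 7 → (0x54>>7)&0x1 = 0x0
prio:2 @ bit 5 → (0x54>>5)&0x3 = 0x2  ←
tag:1 @ bit 4 → (0x54>>4)&0x1 = 0x1
id:4 @ bit 0 → (0x54>>0)&0xf = 0x4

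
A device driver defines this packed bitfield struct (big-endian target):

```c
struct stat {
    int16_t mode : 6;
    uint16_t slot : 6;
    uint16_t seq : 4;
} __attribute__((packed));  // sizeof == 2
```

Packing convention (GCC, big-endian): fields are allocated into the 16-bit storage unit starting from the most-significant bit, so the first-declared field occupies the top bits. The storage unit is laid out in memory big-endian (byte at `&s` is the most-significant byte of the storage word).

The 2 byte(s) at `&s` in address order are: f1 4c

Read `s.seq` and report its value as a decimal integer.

[0]=0xf1 [1]=0x4c (big-endian) → word 0xf14c
mode:6 @ bit 10 → (0xf14c>>10)&0x3f = 0x3c
slot:6 @ bit 4 → (0xf14c>>4)&0x3f = 0x14
seq:4 @ bit 0 → (0xf14c>>0)&0xf = 0xc  ←

12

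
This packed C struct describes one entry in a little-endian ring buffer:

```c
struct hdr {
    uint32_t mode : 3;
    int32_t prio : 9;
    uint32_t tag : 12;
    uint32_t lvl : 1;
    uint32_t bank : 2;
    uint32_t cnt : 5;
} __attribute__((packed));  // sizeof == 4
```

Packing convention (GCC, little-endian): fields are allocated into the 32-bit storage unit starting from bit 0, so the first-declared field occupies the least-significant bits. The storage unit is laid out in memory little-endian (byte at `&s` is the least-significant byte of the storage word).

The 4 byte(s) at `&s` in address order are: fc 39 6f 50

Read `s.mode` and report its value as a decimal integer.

4

[0]=0xfc [1]=0x39 [2]=0x6f [3]=0x50 (little-endian) → word 0x506f39fc
mode:3 @ bit 0 → (0x506f39fc>>0)&0x7 = 0x4  ←
prio:9 @ bit 3 → (0x506f39fc>>3)&0x1ff = 0x13f
tag:12 @ bit 12 → (0x506f39fc>>12)&0xfff = 0x6f3
lvl:1 @ bit 24 → (0x506f39fc>>24)&0x1 = 0x0
bank:2 @ bit 25 → (0x506f39fc>>25)&0x3 = 0x0
cnt:5 @ bit 27 → (0x506f39fc>>27)&0x1f = 0xa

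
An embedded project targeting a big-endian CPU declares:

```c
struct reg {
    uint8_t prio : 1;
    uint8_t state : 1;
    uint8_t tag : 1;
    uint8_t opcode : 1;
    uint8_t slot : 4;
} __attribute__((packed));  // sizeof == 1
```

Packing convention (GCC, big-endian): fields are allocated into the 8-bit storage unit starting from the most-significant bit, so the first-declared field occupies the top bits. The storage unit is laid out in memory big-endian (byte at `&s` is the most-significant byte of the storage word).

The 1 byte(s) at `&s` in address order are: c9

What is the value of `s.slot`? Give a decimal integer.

[0]=0xc9 (big-endian) → word 0xc9
prio:1 @ bit 7 → (0xc9>>7)&0x1 = 0x1
state:1 @ bit 6 → (0xc9>>6)&0x1 = 0x1
tag:1 @ bit 5 → (0xc9>>5)&0x1 = 0x0
opcode:1 @ bit 4 → (0xc9>>4)&0x1 = 0x0
slot:4 @ bit 0 → (0xc9>>0)&0xf = 0x9  ←

9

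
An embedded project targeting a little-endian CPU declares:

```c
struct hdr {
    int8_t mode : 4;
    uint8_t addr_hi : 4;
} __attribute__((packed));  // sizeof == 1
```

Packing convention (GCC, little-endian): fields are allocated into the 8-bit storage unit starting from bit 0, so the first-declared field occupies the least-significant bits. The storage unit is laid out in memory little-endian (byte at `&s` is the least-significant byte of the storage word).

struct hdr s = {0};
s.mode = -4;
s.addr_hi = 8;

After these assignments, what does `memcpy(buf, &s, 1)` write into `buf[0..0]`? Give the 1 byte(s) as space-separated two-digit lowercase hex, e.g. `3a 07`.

mode (4b) val=-4 bits=0xc at bit 0: 0x0c
addr_hi (4b) val=8 bits=0x8 at bit 4: 0x8c
word = 0x8c → little-endian bytes:
  [0]=0x8c

8c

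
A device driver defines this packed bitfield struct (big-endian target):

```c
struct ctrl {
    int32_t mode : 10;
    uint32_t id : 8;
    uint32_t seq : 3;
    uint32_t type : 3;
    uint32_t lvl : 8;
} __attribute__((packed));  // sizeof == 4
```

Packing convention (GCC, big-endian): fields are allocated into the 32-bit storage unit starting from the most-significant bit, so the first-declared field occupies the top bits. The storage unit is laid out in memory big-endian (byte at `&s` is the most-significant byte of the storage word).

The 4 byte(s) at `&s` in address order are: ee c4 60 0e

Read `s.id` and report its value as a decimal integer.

17

[0]=0xee [1]=0xc4 [2]=0x60 [3]=0x0e (big-endian) → word 0xeec4600e
mode:10 @ bit 22 → (0xeec4600e>>22)&0x3ff = 0x3bb
id:8 @ bit 14 → (0xeec4600e>>14)&0xff = 0x11  ←
seq:3 @ bit 11 → (0xeec4600e>>11)&0x7 = 0x4
type:3 @ bit 8 → (0xeec4600e>>8)&0x7 = 0x0
lvl:8 @ bit 0 → (0xeec4600e>>0)&0xff = 0xe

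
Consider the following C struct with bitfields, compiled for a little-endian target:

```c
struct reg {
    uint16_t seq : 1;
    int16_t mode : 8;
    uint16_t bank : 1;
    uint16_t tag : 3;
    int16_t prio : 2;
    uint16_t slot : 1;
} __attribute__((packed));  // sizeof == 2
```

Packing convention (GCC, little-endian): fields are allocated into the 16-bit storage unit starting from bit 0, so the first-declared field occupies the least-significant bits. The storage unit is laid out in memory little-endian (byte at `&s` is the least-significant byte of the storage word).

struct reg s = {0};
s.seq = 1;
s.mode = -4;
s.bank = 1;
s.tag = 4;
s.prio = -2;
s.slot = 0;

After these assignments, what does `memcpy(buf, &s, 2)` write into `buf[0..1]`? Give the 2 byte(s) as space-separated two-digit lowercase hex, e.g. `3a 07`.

seq:1 = 1 → 0x1 << 0 → word 0x0001
mode:8 = -4 → 0xfc << 1 → word 0x01f9
bank:1 = 1 → 0x1 << 9 → word 0x03f9
tag:3 = 4 → 0x4 << 10 → word 0x13f9
prio:2 = -2 → 0x2 << 13 → word 0x53f9
slot:1 = 0 → 0x0 << 15 → word 0x53f9
word = 0x53f9 → little-endian bytes:
  [0]=0xf9  [1]=0x53

f9 53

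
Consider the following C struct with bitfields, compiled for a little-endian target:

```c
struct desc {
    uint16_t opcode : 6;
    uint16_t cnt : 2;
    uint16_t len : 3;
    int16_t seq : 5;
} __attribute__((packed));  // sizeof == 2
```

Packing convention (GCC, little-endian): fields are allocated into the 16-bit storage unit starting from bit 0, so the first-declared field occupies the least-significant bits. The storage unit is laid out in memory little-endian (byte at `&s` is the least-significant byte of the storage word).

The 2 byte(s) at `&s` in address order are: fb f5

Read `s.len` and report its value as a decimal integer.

[0]=0xfb [1]=0xf5 (little-endian) → word 0xf5fb
opcode [0+:6] = (word>>0) & 0x3f = 59
cnt [6+:2] = (word>>6) & 0x3 = 3
len [8+:3] = (word>>8) & 0x7 = 5  ←
seq [11+:5] = (word>>11) & 0x1f = 30

5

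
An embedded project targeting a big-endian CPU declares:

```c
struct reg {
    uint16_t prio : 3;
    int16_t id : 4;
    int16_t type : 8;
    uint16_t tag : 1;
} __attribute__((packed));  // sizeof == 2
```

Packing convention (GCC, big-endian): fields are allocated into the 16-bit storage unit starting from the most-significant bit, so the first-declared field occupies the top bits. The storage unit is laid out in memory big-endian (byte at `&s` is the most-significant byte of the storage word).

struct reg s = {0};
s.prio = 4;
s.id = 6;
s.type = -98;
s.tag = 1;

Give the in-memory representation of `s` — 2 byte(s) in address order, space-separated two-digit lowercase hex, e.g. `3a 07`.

8d 3d

[13+:3] prio=4 & 0x7 = 0x4; word=0x8000
[9+:4] id=6 & 0xf = 0x6; word=0x8c00
[1+:8] type=-98 & 0xff = 0x9e; word=0x8d3c
[0+:1] tag=1 & 0x1 = 0x1; word=0x8d3d
word = 0x8d3d → big-endian bytes:
  [0]=0x8d  [1]=0x3d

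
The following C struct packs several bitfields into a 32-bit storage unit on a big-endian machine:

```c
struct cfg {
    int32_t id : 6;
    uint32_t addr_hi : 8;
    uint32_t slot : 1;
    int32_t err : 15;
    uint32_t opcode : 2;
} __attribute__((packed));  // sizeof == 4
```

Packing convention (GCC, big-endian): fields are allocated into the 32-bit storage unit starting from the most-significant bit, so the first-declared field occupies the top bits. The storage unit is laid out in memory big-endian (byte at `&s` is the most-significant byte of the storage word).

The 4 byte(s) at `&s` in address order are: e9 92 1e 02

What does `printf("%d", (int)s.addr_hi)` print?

100

[0]=0xe9 [1]=0x92 [2]=0x1e [3]=0x02 (big-endian) → word 0xe9921e02
id:6 @ bit 26 → (0xe9921e02>>26)&0x3f = 0x3a
addr_hi:8 @ bit 18 → (0xe9921e02>>18)&0xff = 0x64  ←
slot:1 @ bit 17 → (0xe9921e02>>17)&0x1 = 0x1
err:15 @ bit 2 → (0xe9921e02>>2)&0x7fff = 0x780
opcode:2 @ bit 0 → (0xe9921e02>>0)&0x3 = 0x2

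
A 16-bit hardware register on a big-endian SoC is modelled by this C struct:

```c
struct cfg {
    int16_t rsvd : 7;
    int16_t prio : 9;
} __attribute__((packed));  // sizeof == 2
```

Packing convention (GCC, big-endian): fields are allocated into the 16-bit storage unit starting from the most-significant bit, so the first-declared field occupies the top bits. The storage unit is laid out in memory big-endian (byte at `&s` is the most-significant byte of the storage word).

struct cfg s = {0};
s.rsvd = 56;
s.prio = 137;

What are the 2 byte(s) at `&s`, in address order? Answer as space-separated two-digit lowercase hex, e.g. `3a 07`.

rsvd:7 = 56 → 0x38 << 9 → word 0x7000
prio:9 = 137 → 0x89 << 0 → word 0x7089
word = 0x7089 → big-endian bytes:
  [0]=0x70  [1]=0x89

70 89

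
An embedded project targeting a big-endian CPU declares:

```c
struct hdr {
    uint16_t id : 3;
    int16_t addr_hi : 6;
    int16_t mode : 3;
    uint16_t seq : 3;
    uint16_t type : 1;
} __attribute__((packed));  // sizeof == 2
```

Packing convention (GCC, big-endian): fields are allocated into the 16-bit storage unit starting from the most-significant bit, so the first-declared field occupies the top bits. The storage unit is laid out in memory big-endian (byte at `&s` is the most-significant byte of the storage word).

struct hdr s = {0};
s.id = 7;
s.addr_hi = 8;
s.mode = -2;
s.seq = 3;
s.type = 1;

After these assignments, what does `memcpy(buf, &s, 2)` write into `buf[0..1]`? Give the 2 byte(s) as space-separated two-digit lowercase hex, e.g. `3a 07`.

id (3b) val=7 bits=0x7 at bit 13: 0xe000
addr_hi (6b) val=8 bits=0x8 at bit 7: 0xe400
mode (3b) val=-2 bits=0x6 at bit 4: 0xe460
seq (3b) val=3 bits=0x3 at bit 1: 0xe466
type (1b) val=1 bits=0x1 at bit 0: 0xe467
word = 0xe467 → big-endian bytes:
  [0]=0xe4  [1]=0x67

e4 67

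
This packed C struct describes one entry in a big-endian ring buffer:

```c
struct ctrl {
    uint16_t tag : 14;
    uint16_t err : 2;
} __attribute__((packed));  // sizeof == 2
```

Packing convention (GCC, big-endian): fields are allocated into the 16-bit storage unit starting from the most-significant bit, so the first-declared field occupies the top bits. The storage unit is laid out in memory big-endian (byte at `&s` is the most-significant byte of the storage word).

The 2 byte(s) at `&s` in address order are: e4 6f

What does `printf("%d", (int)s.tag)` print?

[0]=0xe4 [1]=0x6f (big-endian) → word 0xe46f
tag [2+:14] = (word>>2) & 0x3fff = 14619  ←
err [0+:2] = (word>>0) & 0x3 = 3

14619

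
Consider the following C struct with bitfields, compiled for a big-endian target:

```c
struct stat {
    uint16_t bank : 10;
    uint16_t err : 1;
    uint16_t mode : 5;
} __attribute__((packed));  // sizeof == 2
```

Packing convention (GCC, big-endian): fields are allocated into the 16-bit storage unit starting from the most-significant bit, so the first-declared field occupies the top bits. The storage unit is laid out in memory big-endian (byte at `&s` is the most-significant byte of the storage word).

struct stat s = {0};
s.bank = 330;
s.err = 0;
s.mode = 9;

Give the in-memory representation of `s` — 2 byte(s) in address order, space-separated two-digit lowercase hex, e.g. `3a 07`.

52 89

[6+:10] bank=330 & 0x3ff = 0x14a; word=0x5280
[5+:1] err=0 & 0x1 = 0x0; word=0x5280
[0+:5] mode=9 & 0x1f = 0x9; word=0x5289
word = 0x5289 → big-endian bytes:
  [0]=0x52  [1]=0x89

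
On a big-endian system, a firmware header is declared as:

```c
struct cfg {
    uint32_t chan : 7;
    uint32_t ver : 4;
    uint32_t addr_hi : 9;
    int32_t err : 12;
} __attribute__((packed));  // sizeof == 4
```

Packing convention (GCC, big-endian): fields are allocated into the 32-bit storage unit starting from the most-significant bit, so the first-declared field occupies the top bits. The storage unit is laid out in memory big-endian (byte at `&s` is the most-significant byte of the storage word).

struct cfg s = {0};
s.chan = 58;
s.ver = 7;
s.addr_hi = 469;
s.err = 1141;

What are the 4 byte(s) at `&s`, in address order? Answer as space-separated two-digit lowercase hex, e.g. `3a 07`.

chan:7 = 58 → 0x3a << 25 → word 0x74000000
ver:4 = 7 → 0x7 << 21 → word 0x74e00000
addr_hi:9 = 469 → 0x1d5 << 12 → word 0x74fd5000
err:12 = 1141 → 0x475 << 0 → word 0x74fd5475
word = 0x74fd5475 → big-endian bytes:
  [0]=0x74  [1]=0xfd  [2]=0x54  [3]=0x75

74 fd 54 75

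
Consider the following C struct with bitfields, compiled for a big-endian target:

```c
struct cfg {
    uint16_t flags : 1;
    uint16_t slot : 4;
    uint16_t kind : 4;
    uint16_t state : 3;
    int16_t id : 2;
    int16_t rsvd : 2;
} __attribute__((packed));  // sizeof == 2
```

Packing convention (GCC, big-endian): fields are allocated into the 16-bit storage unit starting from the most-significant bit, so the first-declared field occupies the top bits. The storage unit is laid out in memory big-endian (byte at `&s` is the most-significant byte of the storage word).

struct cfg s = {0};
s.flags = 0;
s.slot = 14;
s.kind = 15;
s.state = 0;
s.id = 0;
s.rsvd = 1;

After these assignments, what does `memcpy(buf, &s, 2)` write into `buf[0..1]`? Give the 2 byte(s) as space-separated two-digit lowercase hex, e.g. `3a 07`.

77 81

flags:1 = 0 → 0x0 << 15 → word 0x0000
slot:4 = 14 → 0xe << 11 → word 0x7000
kind:4 = 15 → 0xf << 7 → word 0x7780
state:3 = 0 → 0x0 << 4 → word 0x7780
id:2 = 0 → 0x0 << 2 → word 0x7780
rsvd:2 = 1 → 0x1 << 0 → word 0x7781
word = 0x7781 → big-endian bytes:
  [0]=0x77  [1]=0x81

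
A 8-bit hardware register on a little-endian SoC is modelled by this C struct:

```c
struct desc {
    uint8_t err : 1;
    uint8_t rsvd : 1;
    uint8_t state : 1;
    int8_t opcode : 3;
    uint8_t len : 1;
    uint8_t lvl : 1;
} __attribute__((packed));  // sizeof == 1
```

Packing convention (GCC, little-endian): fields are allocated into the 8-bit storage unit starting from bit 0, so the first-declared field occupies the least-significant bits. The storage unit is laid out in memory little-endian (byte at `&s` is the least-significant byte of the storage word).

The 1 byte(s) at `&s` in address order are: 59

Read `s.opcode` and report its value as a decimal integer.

[0]=0x59 (little-endian) → word 0x59
err [0+:1] = (word>>0) & 0x1 = 1
rsvd [1+:1] = (word>>1) & 0x1 = 0
state [2+:1] = (word>>2) & 0x1 = 0
opcode [3+:3] = (word>>3) & 0x7 = 3  ←
len [6+:1] = (word>>6) & 0x1 = 1
lvl [7+:1] = (word>>7) & 0x1 = 0
opcode signed 3b, MSB=0: value = 3

3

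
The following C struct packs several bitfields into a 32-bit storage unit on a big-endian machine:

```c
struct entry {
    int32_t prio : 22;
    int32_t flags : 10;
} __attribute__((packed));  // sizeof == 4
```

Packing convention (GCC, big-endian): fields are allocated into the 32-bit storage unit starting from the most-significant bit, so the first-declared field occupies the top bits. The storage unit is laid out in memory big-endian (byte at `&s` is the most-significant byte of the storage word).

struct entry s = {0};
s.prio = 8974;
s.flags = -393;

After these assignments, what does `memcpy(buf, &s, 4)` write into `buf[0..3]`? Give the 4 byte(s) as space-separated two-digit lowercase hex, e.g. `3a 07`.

prio (22b) val=8974 bits=0x230e at bit 10: 0x008c3800
flags (10b) val=-393 bits=0x277 at bit 0: 0x008c3a77
word = 0x008c3a77 → big-endian bytes:
  [0]=0x00  [1]=0x8c  [2]=0x3a  [3]=0x77

00 8c 3a 77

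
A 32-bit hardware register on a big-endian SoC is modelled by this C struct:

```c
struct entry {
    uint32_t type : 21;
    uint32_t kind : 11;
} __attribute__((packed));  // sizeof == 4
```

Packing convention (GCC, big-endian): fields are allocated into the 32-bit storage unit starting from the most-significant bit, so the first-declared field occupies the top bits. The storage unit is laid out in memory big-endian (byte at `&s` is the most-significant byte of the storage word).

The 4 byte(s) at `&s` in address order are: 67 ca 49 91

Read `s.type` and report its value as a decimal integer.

850249

[0]=0x67 [1]=0xca [2]=0x49 [3]=0x91 (big-endian) → word 0x67ca4991
type [11+:21] = (word>>11) & 0x1fffff = 850249  ←
kind [0+:11] = (word>>0) & 0x7ff = 401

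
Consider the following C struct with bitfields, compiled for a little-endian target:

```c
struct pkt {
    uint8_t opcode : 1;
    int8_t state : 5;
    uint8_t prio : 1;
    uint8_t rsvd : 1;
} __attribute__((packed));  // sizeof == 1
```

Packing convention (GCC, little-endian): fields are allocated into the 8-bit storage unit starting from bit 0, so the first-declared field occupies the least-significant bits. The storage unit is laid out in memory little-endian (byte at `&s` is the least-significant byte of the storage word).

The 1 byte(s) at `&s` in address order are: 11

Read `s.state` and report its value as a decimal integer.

8

[0]=0x11 (little-endian) → word 0x11
opcode:1 @ bit 0 → (0x11>>0)&0x1 = 0x1
state:5 @ bit 1 → (0x11>>1)&0x1f = 0x8  ←
prio:1 @ bit 6 → (0x11>>6)&0x1 = 0x0
rsvd:1 @ bit 7 → (0x11>>7)&0x1 = 0x0
state signed 5b, MSB=0: value = 8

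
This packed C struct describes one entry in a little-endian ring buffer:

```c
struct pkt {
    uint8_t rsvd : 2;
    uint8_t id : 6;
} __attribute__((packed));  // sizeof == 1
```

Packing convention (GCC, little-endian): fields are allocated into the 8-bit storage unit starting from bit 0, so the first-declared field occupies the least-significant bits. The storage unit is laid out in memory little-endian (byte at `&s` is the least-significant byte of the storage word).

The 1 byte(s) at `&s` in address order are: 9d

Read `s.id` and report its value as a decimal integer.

[0]=0x9d (little-endian) → word 0x9d
rsvd:2 @ bit 0 → (0x9d>>0)&0x3 = 0x1
id:6 @ bit 2 → (0x9d>>2)&0x3f = 0x27  ←

39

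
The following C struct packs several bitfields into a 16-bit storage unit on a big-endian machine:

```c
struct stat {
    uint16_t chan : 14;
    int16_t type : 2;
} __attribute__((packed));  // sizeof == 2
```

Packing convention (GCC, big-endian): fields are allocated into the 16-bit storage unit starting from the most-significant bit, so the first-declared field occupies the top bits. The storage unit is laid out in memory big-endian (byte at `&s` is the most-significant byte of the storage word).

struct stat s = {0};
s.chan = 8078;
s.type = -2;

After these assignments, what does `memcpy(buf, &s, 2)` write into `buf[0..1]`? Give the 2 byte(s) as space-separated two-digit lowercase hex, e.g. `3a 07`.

chan:14 = 8078 → 0x1f8e << 2 → word 0x7e38
type:2 = -2 → 0x2 << 0 → word 0x7e3a
word = 0x7e3a → big-endian bytes:
  [0]=0x7e  [1]=0x3a

7e 3a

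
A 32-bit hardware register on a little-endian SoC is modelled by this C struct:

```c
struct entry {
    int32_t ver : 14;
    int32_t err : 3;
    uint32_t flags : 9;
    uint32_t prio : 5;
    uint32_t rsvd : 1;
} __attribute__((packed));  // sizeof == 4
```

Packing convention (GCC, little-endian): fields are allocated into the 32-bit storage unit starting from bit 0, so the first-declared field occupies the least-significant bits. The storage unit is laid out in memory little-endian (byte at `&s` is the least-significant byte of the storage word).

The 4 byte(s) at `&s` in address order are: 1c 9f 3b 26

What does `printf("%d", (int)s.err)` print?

-2

[0]=0x1c [1]=0x9f [2]=0x3b [3]=0x26 (little-endian) → word 0x263b9f1c
ver [0+:14] = (word>>0) & 0x3fff = 7964
err [14+:3] = (word>>14) & 0x7 = 6  ←
flags [17+:9] = (word>>17) & 0x1ff = 285
prio [26+:5] = (word>>26) & 0x1f = 9
rsvd [31+:1] = (word>>31) & 0x1 = 0
err signed 3b, MSB=1: 6 - 8 = -2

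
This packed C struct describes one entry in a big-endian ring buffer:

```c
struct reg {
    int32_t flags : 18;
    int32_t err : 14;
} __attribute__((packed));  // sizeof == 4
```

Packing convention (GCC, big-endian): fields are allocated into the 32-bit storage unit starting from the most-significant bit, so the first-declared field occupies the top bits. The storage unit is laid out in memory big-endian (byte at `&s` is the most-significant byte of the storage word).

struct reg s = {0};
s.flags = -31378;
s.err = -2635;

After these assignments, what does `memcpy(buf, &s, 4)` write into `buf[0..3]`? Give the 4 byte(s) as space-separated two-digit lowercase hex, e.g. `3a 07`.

flags (18b) val=-31378 bits=0x3856e at bit 14: 0xe15b8000
err (14b) val=-2635 bits=0x35b5 at bit 0: 0xe15bb5b5
word = 0xe15bb5b5 → big-endian bytes:
  [0]=0xe1  [1]=0x5b  [2]=0xb5  [3]=0xb5

e1 5b b5 b5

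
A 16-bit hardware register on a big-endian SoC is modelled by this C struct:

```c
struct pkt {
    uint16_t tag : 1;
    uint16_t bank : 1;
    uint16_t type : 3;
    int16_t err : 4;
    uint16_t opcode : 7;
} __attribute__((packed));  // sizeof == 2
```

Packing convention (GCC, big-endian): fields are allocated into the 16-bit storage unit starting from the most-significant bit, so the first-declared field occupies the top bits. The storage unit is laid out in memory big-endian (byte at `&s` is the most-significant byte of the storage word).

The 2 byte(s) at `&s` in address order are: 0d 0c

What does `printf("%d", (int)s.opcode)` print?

[0]=0x0d [1]=0x0c (big-endian) → word 0x0d0c
tag [15+:1] = (word>>15) & 0x1 = 0
bank [14+:1] = (word>>14) & 0x1 = 0
type [11+:3] = (word>>11) & 0x7 = 1
err [7+:4] = (word>>7) & 0xf = 10
opcode [0+:7] = (word>>0) & 0x7f = 12  ←

12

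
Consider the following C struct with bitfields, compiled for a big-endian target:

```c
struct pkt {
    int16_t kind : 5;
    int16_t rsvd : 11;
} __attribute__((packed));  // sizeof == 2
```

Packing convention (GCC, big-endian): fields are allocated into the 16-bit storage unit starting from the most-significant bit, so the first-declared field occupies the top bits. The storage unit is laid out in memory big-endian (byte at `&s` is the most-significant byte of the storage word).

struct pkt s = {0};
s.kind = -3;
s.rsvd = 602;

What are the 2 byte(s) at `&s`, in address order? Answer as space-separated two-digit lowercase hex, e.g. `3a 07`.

ea 5a

[11+:5] kind=-3 & 0x1f = 0x1d; word=0xe800
[0+:11] rsvd=602 & 0x7ff = 0x25a; word=0xea5a
word = 0xea5a → big-endian bytes:
  [0]=0xea  [1]=0x5a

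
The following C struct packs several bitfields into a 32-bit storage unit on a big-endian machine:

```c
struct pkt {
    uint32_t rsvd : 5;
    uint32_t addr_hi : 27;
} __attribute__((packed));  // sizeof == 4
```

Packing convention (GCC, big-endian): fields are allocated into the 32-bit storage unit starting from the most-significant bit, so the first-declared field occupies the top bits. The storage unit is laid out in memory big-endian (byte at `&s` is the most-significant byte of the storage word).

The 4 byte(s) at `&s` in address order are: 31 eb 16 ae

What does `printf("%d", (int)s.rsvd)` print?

[0]=0x31 [1]=0xeb [2]=0x16 [3]=0xae (big-endian) → word 0x31eb16ae
rsvd:5 @ bit 27 → (0x31eb16ae>>27)&0x1f = 0x6  ←
addr_hi:27 @ bit 0 → (0x31eb16ae>>0)&0x7ffffff = 0x1eb16ae

6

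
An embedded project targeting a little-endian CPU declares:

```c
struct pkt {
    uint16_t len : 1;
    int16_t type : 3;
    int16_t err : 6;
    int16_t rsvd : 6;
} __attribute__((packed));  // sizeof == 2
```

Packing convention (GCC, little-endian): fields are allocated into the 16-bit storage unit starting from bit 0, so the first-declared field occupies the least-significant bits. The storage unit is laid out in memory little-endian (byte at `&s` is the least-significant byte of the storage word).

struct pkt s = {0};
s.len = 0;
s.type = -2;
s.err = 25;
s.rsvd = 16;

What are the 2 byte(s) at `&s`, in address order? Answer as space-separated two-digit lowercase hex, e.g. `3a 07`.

9c 41

[0+:1] len=0 & 0x1 = 0x0; word=0x0000
[1+:3] type=-2 & 0x7 = 0x6; word=0x000c
[4+:6] err=25 & 0x3f = 0x19; word=0x019c
[10+:6] rsvd=16 & 0x3f = 0x10; word=0x419c
word = 0x419c → little-endian bytes:
  [0]=0x9c  [1]=0x41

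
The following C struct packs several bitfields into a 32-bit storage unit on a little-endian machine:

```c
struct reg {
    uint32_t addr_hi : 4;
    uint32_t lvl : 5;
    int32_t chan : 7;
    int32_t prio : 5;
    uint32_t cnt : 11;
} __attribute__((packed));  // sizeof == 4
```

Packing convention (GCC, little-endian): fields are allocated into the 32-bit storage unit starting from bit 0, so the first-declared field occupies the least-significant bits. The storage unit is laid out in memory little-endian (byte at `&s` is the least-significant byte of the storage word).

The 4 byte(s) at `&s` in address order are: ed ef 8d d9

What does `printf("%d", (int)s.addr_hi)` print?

13

[0]=0xed [1]=0xef [2]=0x8d [3]=0xd9 (little-endian) → word 0xd98defed
addr_hi [0+:4] = (word>>0) & 0xf = 13  ←
lvl [4+:5] = (word>>4) & 0x1f = 30
chan [9+:7] = (word>>9) & 0x7f = 119
prio [16+:5] = (word>>16) & 0x1f = 13
cnt [21+:11] = (word>>21) & 0x7ff = 1740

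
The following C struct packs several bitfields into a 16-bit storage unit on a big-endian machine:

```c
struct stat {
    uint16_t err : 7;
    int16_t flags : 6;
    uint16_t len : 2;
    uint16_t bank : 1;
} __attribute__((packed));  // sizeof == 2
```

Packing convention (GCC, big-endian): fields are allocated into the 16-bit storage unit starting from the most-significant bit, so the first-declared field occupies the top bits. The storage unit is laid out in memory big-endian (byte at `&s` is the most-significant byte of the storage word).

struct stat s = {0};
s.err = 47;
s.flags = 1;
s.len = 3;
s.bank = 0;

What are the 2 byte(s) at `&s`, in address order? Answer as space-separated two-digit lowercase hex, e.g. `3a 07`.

5e 0e

err:7 = 47 → 0x2f << 9 → word 0x5e00
flags:6 = 1 → 0x1 << 3 → word 0x5e08
len:2 = 3 → 0x3 << 1 → word 0x5e0e
bank:1 = 0 → 0x0 << 0 → word 0x5e0e
word = 0x5e0e → big-endian bytes:
  [0]=0x5e  [1]=0x0e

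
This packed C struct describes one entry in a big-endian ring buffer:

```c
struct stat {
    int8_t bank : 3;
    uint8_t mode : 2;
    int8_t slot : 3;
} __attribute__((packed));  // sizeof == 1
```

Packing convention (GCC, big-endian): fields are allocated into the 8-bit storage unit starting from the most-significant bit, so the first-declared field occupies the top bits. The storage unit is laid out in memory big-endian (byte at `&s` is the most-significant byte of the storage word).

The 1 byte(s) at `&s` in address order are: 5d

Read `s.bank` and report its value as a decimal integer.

[0]=0x5d (big-endian) → word 0x5d
bank [5+:3] = (word>>5) & 0x7 = 2  ←
mode [3+:2] = (word>>3) & 0x3 = 3
slot [0+:3] = (word>>0) & 0x7 = 5
bank signed 3b, MSB=0: value = 2

2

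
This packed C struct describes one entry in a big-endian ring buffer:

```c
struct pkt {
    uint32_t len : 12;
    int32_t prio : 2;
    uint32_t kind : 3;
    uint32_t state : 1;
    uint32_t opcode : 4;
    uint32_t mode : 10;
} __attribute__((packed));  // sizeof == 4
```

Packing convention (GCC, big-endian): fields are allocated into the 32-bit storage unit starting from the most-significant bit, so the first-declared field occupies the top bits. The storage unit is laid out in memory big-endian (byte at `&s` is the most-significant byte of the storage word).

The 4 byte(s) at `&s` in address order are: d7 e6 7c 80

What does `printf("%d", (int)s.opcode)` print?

15

[0]=0xd7 [1]=0xe6 [2]=0x7c [3]=0x80 (big-endian) → word 0xd7e67c80
len:12 @ bit 20 → (0xd7e67c80>>20)&0xfff = 0xd7e
prio:2 @ bit 18 → (0xd7e67c80>>18)&0x3 = 0x1
kind:3 @ bit 15 → (0xd7e67c80>>15)&0x7 = 0x4
state:1 @ bit 14 → (0xd7e67c80>>14)&0x1 = 0x1
opcode:4 @ bit 10 → (0xd7e67c80>>10)&0xf = 0xf  ←
mode:10 @ bit 0 → (0xd7e67c80>>0)&0x3ff = 0x80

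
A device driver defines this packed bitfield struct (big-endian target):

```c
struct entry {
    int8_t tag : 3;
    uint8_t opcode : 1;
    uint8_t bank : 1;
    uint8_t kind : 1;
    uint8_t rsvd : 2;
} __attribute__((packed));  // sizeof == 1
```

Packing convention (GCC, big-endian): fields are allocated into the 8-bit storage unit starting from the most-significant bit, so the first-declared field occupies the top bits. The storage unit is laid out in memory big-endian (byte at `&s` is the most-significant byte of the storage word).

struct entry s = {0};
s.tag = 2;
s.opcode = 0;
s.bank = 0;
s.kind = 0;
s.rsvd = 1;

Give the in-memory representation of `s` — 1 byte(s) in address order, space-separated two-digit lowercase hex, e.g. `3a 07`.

41

[5+:3] tag=2 & 0x7 = 0x2; word=0x40
[4+:1] opcode=0 & 0x1 = 0x0; word=0x40
[3+:1] bank=0 & 0x1 = 0x0; word=0x40
[2+:1] kind=0 & 0x1 = 0x0; word=0x40
[0+:2] rsvd=1 & 0x3 = 0x1; word=0x41
word = 0x41 → big-endian bytes:
  [0]=0x41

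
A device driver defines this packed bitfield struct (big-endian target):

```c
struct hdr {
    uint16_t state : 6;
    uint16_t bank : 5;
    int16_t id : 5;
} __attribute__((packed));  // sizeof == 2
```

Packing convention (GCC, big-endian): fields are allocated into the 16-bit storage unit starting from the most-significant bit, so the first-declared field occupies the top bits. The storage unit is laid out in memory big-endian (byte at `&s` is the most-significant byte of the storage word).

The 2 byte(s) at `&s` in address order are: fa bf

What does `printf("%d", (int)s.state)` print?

62

[0]=0xfa [1]=0xbf (big-endian) → word 0xfabf
state:6 @ bit 10 → (0xfabf>>10)&0x3f = 0x3e  ←
bank:5 @ bit 5 → (0xfabf>>5)&0x1f = 0x15
id:5 @ bit 0 → (0xfabf>>0)&0x1f = 0x1f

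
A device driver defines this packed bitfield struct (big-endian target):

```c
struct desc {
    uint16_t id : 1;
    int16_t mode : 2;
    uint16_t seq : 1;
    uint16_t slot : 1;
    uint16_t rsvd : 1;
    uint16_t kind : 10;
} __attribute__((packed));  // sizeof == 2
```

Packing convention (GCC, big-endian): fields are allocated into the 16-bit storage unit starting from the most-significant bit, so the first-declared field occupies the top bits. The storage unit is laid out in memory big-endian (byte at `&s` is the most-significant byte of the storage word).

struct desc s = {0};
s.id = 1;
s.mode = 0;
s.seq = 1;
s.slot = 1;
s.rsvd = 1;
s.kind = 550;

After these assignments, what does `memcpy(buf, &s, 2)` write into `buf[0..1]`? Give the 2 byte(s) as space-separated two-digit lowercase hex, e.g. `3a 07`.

id:1 = 1 → 0x1 << 15 → word 0x8000
mode:2 = 0 → 0x0 << 13 → word 0x8000
seq:1 = 1 → 0x1 << 12 → word 0x9000
slot:1 = 1 → 0x1 << 11 → word 0x9800
rsvd:1 = 1 → 0x1 << 10 → word 0x9c00
kind:10 = 550 → 0x226 << 0 → word 0x9e26
word = 0x9e26 → big-endian bytes:
  [0]=0x9e  [1]=0x26

9e 26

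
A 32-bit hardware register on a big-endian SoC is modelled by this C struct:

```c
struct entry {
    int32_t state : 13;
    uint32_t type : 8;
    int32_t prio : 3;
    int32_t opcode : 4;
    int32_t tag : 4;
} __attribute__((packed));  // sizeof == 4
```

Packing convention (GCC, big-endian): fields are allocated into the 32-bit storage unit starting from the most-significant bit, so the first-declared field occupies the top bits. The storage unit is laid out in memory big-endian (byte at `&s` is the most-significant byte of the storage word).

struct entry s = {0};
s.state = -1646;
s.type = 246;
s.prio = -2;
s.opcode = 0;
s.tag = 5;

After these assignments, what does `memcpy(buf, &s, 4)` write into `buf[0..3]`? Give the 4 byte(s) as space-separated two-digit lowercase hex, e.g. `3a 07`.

cc 97 b6 05

[19+:13] state=-1646 & 0x1fff = 0x1992; word=0xcc900000
[11+:8] type=246 & 0xff = 0xf6; word=0xcc97b000
[8+:3] prio=-2 & 0x7 = 0x6; word=0xcc97b600
[4+:4] opcode=0 & 0xf = 0x0; word=0xcc97b600
[0+:4] tag=5 & 0xf = 0x5; word=0xcc97b605
word = 0xcc97b605 → big-endian bytes:
  [0]=0xcc  [1]=0x97  [2]=0xb6  [3]=0x05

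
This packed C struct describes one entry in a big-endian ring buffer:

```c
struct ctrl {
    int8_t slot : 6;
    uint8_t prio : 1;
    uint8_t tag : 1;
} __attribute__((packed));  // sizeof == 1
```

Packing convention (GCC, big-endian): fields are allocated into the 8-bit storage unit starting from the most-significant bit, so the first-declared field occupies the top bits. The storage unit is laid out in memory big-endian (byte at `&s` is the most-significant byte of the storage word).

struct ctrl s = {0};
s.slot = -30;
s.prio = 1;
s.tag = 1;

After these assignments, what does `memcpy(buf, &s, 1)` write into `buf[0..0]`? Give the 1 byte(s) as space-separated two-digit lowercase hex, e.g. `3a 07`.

8b

slot:6 = -30 → 0x22 << 2 → word 0x88
prio:1 = 1 → 0x1 << 1 → word 0x8a
tag:1 = 1 → 0x1 << 0 → word 0x8b
word = 0x8b → big-endian bytes:
  [0]=0x8b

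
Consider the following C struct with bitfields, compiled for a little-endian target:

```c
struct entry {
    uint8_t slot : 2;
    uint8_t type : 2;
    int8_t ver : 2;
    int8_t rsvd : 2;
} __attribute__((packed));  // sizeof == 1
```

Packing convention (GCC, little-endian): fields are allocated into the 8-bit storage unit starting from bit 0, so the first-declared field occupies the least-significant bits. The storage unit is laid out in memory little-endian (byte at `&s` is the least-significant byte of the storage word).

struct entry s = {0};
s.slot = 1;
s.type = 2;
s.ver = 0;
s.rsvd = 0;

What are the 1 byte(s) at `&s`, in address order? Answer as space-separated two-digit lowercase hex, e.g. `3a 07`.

09

slot:2 = 1 → 0x1 << 0 → word 0x01
type:2 = 2 → 0x2 << 2 → word 0x09
ver:2 = 0 → 0x0 << 4 → word 0x09
rsvd:2 = 0 → 0x0 << 6 → word 0x09
word = 0x09 → little-endian bytes:
  [0]=0x09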